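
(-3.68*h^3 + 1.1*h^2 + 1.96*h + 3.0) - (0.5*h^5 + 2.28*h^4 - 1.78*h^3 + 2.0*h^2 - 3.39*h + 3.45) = -0.5*h^5 - 2.28*h^4 - 1.9*h^3 - 0.9*h^2 + 5.35*h - 0.45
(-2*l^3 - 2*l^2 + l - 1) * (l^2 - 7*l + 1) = -2*l^5 + 12*l^4 + 13*l^3 - 10*l^2 + 8*l - 1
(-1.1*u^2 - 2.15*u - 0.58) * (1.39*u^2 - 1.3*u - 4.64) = -1.529*u^4 - 1.5585*u^3 + 7.0928*u^2 + 10.73*u + 2.6912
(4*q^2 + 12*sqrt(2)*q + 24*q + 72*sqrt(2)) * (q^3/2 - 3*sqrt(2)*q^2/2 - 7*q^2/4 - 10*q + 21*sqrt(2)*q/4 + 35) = 2*q^5 + 5*q^4 - 118*q^3 - 190*q^2 - 120*sqrt(2)*q^2 - 300*sqrt(2)*q + 1596*q + 2520*sqrt(2)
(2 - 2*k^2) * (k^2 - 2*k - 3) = -2*k^4 + 4*k^3 + 8*k^2 - 4*k - 6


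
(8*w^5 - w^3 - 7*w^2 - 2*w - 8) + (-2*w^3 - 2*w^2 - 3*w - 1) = 8*w^5 - 3*w^3 - 9*w^2 - 5*w - 9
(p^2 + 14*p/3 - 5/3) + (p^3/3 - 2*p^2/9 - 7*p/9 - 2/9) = p^3/3 + 7*p^2/9 + 35*p/9 - 17/9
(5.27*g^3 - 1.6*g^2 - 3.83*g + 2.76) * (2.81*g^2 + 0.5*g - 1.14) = 14.8087*g^5 - 1.861*g^4 - 17.5701*g^3 + 7.6646*g^2 + 5.7462*g - 3.1464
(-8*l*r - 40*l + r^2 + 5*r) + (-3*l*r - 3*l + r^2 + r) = -11*l*r - 43*l + 2*r^2 + 6*r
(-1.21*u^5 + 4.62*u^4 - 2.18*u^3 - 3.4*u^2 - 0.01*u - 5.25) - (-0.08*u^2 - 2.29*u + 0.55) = -1.21*u^5 + 4.62*u^4 - 2.18*u^3 - 3.32*u^2 + 2.28*u - 5.8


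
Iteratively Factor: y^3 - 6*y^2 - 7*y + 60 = (y - 5)*(y^2 - y - 12) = (y - 5)*(y - 4)*(y + 3)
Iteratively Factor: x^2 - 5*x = (x - 5)*(x)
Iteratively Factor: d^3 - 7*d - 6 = (d - 3)*(d^2 + 3*d + 2) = (d - 3)*(d + 1)*(d + 2)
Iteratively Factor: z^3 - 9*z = (z)*(z^2 - 9) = z*(z + 3)*(z - 3)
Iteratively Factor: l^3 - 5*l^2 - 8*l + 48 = (l - 4)*(l^2 - l - 12) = (l - 4)^2*(l + 3)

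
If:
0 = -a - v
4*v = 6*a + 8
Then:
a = -4/5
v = 4/5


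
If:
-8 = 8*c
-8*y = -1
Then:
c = -1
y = 1/8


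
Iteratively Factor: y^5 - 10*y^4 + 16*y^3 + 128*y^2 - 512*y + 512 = (y + 4)*(y^4 - 14*y^3 + 72*y^2 - 160*y + 128) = (y - 2)*(y + 4)*(y^3 - 12*y^2 + 48*y - 64) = (y - 4)*(y - 2)*(y + 4)*(y^2 - 8*y + 16) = (y - 4)^2*(y - 2)*(y + 4)*(y - 4)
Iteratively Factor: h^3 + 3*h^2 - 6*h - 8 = (h - 2)*(h^2 + 5*h + 4) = (h - 2)*(h + 1)*(h + 4)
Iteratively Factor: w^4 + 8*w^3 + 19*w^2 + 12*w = (w)*(w^3 + 8*w^2 + 19*w + 12) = w*(w + 3)*(w^2 + 5*w + 4) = w*(w + 1)*(w + 3)*(w + 4)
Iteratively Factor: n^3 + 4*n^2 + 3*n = (n + 1)*(n^2 + 3*n) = (n + 1)*(n + 3)*(n)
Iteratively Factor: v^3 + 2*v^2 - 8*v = (v - 2)*(v^2 + 4*v) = (v - 2)*(v + 4)*(v)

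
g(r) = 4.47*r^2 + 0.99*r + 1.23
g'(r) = 8.94*r + 0.99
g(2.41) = 29.58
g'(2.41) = 22.54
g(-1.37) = 8.26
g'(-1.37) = -11.26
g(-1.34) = 7.93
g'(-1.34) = -10.99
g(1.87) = 18.71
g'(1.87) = 17.71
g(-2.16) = 19.95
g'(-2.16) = -18.32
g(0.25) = 1.76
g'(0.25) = 3.22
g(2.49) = 31.41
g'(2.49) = 23.25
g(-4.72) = 96.14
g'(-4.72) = -41.21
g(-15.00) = 992.13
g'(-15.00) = -133.11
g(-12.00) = 633.03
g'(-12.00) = -106.29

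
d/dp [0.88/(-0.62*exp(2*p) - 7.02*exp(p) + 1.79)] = (1.0912*exp(p) + 6.1776)*exp(p)/(0.62*exp(2*p) + 7.02*exp(p) - 1.79)^2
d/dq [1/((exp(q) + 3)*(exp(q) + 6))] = (-2*exp(q) - 9)*exp(q)/(exp(4*q) + 18*exp(3*q) + 117*exp(2*q) + 324*exp(q) + 324)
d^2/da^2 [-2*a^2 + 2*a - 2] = -4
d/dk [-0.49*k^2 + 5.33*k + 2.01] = 5.33 - 0.98*k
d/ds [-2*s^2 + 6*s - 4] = 6 - 4*s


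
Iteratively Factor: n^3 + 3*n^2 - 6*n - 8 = (n - 2)*(n^2 + 5*n + 4) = (n - 2)*(n + 1)*(n + 4)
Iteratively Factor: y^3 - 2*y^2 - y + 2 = (y - 2)*(y^2 - 1) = (y - 2)*(y + 1)*(y - 1)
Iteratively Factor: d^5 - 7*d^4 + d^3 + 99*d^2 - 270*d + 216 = (d - 2)*(d^4 - 5*d^3 - 9*d^2 + 81*d - 108) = (d - 2)*(d + 4)*(d^3 - 9*d^2 + 27*d - 27) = (d - 3)*(d - 2)*(d + 4)*(d^2 - 6*d + 9) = (d - 3)^2*(d - 2)*(d + 4)*(d - 3)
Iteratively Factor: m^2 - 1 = (m - 1)*(m + 1)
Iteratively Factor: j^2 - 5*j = (j - 5)*(j)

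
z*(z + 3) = z^2 + 3*z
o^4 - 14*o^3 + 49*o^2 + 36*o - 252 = (o - 7)*(o - 6)*(o - 3)*(o + 2)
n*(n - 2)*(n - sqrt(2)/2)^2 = n^4 - 2*n^3 - sqrt(2)*n^3 + n^2/2 + 2*sqrt(2)*n^2 - n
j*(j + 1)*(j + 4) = j^3 + 5*j^2 + 4*j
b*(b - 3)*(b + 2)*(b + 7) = b^4 + 6*b^3 - 13*b^2 - 42*b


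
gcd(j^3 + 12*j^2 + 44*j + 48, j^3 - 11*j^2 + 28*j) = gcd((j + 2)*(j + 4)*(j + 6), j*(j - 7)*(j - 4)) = 1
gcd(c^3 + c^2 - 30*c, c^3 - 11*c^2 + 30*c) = c^2 - 5*c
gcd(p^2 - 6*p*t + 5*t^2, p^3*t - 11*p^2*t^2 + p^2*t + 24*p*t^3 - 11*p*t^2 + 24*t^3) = 1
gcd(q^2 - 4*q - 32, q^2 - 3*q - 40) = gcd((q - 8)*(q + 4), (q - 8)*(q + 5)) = q - 8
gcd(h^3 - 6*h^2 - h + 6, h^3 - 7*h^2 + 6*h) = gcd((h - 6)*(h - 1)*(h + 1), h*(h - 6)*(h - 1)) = h^2 - 7*h + 6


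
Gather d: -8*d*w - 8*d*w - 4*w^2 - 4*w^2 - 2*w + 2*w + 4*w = -16*d*w - 8*w^2 + 4*w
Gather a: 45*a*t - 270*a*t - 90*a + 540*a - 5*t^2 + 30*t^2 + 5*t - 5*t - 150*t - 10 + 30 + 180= a*(450 - 225*t) + 25*t^2 - 150*t + 200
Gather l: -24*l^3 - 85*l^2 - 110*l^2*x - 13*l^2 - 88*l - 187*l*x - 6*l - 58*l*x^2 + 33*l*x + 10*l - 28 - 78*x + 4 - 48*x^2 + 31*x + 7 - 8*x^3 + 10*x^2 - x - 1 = -24*l^3 + l^2*(-110*x - 98) + l*(-58*x^2 - 154*x - 84) - 8*x^3 - 38*x^2 - 48*x - 18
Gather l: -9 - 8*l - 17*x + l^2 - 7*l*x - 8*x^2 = l^2 + l*(-7*x - 8) - 8*x^2 - 17*x - 9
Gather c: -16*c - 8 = -16*c - 8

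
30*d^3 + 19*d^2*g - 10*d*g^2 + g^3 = (-6*d + g)*(-5*d + g)*(d + g)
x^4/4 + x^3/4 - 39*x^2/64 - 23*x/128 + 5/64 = (x/2 + 1/4)*(x/2 + 1)*(x - 5/4)*(x - 1/4)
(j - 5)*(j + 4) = j^2 - j - 20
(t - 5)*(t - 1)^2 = t^3 - 7*t^2 + 11*t - 5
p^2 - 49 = (p - 7)*(p + 7)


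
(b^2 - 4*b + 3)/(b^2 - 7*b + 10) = (b^2 - 4*b + 3)/(b^2 - 7*b + 10)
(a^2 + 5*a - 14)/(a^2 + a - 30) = (a^2 + 5*a - 14)/(a^2 + a - 30)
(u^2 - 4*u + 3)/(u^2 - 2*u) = (u^2 - 4*u + 3)/(u*(u - 2))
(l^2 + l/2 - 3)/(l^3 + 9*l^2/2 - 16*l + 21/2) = (l + 2)/(l^2 + 6*l - 7)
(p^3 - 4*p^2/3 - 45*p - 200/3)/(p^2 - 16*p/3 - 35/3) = (p^2 - 3*p - 40)/(p - 7)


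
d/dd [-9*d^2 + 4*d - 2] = 4 - 18*d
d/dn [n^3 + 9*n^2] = 3*n*(n + 6)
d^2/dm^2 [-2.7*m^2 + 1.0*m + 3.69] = -5.40000000000000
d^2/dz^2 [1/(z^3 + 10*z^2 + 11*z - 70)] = 2*(-(3*z + 10)*(z^3 + 10*z^2 + 11*z - 70) + (3*z^2 + 20*z + 11)^2)/(z^3 + 10*z^2 + 11*z - 70)^3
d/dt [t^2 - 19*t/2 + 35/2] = 2*t - 19/2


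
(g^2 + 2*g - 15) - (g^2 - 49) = 2*g + 34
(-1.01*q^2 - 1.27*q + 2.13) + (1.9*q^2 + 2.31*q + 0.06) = 0.89*q^2 + 1.04*q + 2.19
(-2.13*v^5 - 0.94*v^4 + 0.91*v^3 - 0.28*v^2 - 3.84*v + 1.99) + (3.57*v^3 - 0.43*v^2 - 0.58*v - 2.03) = -2.13*v^5 - 0.94*v^4 + 4.48*v^3 - 0.71*v^2 - 4.42*v - 0.0399999999999998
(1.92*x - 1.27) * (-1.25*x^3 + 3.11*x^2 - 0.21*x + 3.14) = -2.4*x^4 + 7.5587*x^3 - 4.3529*x^2 + 6.2955*x - 3.9878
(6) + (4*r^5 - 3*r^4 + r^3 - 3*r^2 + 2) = 4*r^5 - 3*r^4 + r^3 - 3*r^2 + 8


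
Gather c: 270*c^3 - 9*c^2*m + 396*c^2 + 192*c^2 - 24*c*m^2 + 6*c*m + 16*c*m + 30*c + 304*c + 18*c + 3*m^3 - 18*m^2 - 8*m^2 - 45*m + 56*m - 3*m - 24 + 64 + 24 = 270*c^3 + c^2*(588 - 9*m) + c*(-24*m^2 + 22*m + 352) + 3*m^3 - 26*m^2 + 8*m + 64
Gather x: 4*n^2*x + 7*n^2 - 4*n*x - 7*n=7*n^2 - 7*n + x*(4*n^2 - 4*n)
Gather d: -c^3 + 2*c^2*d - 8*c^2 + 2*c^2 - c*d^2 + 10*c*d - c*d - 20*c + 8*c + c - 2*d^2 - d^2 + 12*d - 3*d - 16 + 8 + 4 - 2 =-c^3 - 6*c^2 - 11*c + d^2*(-c - 3) + d*(2*c^2 + 9*c + 9) - 6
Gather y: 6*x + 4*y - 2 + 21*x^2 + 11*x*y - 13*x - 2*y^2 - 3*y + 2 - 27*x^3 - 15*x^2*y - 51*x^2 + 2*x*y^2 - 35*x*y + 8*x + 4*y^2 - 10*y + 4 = -27*x^3 - 30*x^2 + x + y^2*(2*x + 2) + y*(-15*x^2 - 24*x - 9) + 4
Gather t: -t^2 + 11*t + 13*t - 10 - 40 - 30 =-t^2 + 24*t - 80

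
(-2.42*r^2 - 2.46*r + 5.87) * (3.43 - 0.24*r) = 0.5808*r^3 - 7.7102*r^2 - 9.8466*r + 20.1341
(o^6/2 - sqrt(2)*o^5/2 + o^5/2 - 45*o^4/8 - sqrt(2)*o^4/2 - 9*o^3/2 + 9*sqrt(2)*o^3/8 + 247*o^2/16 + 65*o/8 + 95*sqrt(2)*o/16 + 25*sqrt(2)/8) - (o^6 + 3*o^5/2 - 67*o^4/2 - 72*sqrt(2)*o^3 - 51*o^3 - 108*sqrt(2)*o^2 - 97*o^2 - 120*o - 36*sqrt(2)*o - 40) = -o^6/2 - o^5 - sqrt(2)*o^5/2 - sqrt(2)*o^4/2 + 223*o^4/8 + 93*o^3/2 + 585*sqrt(2)*o^3/8 + 1799*o^2/16 + 108*sqrt(2)*o^2 + 671*sqrt(2)*o/16 + 1025*o/8 + 25*sqrt(2)/8 + 40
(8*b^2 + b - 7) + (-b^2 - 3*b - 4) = 7*b^2 - 2*b - 11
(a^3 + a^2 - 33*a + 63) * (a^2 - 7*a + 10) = a^5 - 6*a^4 - 30*a^3 + 304*a^2 - 771*a + 630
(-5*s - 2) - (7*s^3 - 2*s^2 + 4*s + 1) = -7*s^3 + 2*s^2 - 9*s - 3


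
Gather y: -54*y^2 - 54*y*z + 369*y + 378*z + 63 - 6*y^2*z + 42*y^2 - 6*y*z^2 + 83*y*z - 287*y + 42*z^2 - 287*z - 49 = y^2*(-6*z - 12) + y*(-6*z^2 + 29*z + 82) + 42*z^2 + 91*z + 14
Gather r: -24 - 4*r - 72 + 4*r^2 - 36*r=4*r^2 - 40*r - 96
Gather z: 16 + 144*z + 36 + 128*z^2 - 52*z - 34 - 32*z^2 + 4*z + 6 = 96*z^2 + 96*z + 24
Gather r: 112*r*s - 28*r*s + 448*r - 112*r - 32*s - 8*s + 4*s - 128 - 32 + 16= r*(84*s + 336) - 36*s - 144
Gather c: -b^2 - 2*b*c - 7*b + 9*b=-b^2 - 2*b*c + 2*b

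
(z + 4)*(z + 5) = z^2 + 9*z + 20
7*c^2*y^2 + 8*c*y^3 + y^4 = y^2*(c + y)*(7*c + y)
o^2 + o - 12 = (o - 3)*(o + 4)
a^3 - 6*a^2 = a^2*(a - 6)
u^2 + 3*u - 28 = (u - 4)*(u + 7)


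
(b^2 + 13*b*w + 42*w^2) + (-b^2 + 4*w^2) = 13*b*w + 46*w^2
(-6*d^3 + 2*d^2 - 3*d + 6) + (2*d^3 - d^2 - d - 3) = -4*d^3 + d^2 - 4*d + 3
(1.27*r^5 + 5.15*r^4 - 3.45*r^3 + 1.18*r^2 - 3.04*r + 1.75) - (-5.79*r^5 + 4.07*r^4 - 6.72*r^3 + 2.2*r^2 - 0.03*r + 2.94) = 7.06*r^5 + 1.08*r^4 + 3.27*r^3 - 1.02*r^2 - 3.01*r - 1.19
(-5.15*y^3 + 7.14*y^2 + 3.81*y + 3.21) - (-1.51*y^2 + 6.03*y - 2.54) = -5.15*y^3 + 8.65*y^2 - 2.22*y + 5.75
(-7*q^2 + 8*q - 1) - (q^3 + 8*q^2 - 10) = -q^3 - 15*q^2 + 8*q + 9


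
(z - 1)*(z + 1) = z^2 - 1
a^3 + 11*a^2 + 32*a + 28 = (a + 2)^2*(a + 7)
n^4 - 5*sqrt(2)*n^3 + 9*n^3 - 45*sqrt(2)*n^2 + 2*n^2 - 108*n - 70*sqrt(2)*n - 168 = (n + 2)*(n + 7)*(n - 6*sqrt(2))*(n + sqrt(2))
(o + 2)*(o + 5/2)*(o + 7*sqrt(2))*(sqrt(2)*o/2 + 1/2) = sqrt(2)*o^4/2 + 9*sqrt(2)*o^3/4 + 15*o^3/2 + 6*sqrt(2)*o^2 + 135*o^2/4 + 63*sqrt(2)*o/4 + 75*o/2 + 35*sqrt(2)/2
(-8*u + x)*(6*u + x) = -48*u^2 - 2*u*x + x^2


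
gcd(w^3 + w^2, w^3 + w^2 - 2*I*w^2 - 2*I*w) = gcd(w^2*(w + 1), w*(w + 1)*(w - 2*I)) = w^2 + w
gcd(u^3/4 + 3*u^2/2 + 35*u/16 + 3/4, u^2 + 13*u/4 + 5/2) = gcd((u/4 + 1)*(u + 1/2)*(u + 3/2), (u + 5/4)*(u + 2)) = 1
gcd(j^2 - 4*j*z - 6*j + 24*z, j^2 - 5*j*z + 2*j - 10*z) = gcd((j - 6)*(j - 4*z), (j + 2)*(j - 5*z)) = 1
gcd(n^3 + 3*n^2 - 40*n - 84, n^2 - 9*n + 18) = n - 6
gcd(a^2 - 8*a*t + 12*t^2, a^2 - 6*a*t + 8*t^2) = -a + 2*t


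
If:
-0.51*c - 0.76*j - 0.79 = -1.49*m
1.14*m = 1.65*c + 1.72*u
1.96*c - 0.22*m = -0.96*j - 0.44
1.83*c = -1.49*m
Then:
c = -0.77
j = 1.33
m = 0.94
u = 1.36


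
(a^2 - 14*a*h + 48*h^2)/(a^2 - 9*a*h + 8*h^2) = (a - 6*h)/(a - h)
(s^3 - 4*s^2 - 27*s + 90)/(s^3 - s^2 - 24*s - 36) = (s^2 + 2*s - 15)/(s^2 + 5*s + 6)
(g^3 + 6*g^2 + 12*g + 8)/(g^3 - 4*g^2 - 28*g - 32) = (g + 2)/(g - 8)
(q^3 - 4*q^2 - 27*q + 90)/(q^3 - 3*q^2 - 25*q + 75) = (q - 6)/(q - 5)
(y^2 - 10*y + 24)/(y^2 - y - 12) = (y - 6)/(y + 3)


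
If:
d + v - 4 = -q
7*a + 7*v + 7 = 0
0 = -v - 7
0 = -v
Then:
No Solution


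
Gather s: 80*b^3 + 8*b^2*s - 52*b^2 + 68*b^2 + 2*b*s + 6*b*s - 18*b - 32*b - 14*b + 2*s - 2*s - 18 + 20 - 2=80*b^3 + 16*b^2 - 64*b + s*(8*b^2 + 8*b)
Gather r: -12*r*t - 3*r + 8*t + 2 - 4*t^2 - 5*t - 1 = r*(-12*t - 3) - 4*t^2 + 3*t + 1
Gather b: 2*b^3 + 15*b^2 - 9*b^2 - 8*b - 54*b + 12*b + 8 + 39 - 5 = 2*b^3 + 6*b^2 - 50*b + 42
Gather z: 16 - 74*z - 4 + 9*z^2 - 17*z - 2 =9*z^2 - 91*z + 10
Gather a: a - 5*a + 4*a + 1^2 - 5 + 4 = 0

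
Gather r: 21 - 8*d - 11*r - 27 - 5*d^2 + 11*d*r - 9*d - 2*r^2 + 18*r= -5*d^2 - 17*d - 2*r^2 + r*(11*d + 7) - 6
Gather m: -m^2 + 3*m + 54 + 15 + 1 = -m^2 + 3*m + 70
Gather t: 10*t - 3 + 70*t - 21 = 80*t - 24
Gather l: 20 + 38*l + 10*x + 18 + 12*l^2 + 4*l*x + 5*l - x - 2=12*l^2 + l*(4*x + 43) + 9*x + 36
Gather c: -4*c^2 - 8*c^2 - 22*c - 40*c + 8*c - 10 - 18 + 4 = -12*c^2 - 54*c - 24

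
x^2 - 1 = (x - 1)*(x + 1)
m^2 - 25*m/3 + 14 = (m - 6)*(m - 7/3)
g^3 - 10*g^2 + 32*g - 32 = (g - 4)^2*(g - 2)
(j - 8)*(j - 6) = j^2 - 14*j + 48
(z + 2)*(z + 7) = z^2 + 9*z + 14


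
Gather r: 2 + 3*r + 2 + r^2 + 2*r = r^2 + 5*r + 4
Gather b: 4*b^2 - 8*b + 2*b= 4*b^2 - 6*b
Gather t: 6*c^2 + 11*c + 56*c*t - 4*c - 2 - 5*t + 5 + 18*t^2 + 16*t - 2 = 6*c^2 + 7*c + 18*t^2 + t*(56*c + 11) + 1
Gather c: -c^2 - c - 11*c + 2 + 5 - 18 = -c^2 - 12*c - 11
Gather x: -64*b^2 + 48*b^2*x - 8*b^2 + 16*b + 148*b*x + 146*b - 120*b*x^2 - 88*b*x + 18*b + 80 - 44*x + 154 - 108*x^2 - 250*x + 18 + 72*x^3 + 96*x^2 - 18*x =-72*b^2 + 180*b + 72*x^3 + x^2*(-120*b - 12) + x*(48*b^2 + 60*b - 312) + 252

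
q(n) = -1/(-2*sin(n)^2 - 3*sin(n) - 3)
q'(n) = -(4*sin(n)*cos(n) + 3*cos(n))/(-2*sin(n)^2 - 3*sin(n) - 3)^2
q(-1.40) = 0.50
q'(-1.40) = 0.04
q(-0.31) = 0.44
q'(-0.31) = -0.33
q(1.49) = 0.13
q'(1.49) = -0.01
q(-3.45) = 0.24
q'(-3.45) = 0.24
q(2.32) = 0.16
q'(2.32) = 0.10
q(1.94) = 0.13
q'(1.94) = 0.04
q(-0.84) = 0.53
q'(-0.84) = -0.00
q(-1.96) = 0.52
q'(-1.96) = -0.07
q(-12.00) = 0.19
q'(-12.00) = -0.16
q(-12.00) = 0.19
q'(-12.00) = -0.16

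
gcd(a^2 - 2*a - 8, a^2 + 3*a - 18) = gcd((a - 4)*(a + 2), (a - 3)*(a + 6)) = 1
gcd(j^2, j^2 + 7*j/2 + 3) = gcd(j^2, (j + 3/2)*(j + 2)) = 1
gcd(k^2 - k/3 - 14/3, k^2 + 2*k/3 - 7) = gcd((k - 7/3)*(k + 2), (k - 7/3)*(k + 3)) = k - 7/3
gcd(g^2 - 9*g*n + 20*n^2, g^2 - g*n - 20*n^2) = g - 5*n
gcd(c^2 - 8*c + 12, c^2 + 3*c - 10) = c - 2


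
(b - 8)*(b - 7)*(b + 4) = b^3 - 11*b^2 - 4*b + 224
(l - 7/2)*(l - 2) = l^2 - 11*l/2 + 7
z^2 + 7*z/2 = z*(z + 7/2)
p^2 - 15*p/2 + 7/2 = (p - 7)*(p - 1/2)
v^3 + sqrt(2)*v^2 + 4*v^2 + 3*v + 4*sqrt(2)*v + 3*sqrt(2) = (v + 1)*(v + 3)*(v + sqrt(2))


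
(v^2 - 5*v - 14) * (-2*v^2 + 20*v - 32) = -2*v^4 + 30*v^3 - 104*v^2 - 120*v + 448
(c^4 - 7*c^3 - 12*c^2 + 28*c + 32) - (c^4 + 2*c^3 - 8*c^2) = -9*c^3 - 4*c^2 + 28*c + 32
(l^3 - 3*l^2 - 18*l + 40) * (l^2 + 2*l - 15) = l^5 - l^4 - 39*l^3 + 49*l^2 + 350*l - 600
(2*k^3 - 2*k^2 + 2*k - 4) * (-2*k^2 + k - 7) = -4*k^5 + 6*k^4 - 20*k^3 + 24*k^2 - 18*k + 28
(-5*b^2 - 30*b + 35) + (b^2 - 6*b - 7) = -4*b^2 - 36*b + 28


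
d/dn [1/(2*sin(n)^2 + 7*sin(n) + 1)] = -(4*sin(n) + 7)*cos(n)/(7*sin(n) - cos(2*n) + 2)^2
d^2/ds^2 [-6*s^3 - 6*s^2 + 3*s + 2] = -36*s - 12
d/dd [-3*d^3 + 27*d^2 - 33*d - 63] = -9*d^2 + 54*d - 33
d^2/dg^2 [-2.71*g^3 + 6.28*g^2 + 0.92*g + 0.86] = 12.56 - 16.26*g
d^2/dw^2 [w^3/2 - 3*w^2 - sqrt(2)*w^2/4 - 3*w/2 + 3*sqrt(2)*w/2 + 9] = 3*w - 6 - sqrt(2)/2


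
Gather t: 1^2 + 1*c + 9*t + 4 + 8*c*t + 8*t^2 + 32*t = c + 8*t^2 + t*(8*c + 41) + 5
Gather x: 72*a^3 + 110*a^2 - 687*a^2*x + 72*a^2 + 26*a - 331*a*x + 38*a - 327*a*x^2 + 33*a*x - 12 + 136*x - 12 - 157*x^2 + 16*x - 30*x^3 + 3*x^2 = 72*a^3 + 182*a^2 + 64*a - 30*x^3 + x^2*(-327*a - 154) + x*(-687*a^2 - 298*a + 152) - 24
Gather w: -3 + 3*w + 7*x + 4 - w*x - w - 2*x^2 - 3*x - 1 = w*(2 - x) - 2*x^2 + 4*x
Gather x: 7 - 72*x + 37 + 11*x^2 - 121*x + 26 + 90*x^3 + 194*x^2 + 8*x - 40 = 90*x^3 + 205*x^2 - 185*x + 30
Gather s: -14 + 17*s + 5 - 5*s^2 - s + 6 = -5*s^2 + 16*s - 3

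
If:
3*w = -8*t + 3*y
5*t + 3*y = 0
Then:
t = -3*y/5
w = 13*y/5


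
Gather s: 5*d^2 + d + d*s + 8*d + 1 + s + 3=5*d^2 + 9*d + s*(d + 1) + 4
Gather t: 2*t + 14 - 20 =2*t - 6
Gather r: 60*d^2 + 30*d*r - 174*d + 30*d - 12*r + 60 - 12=60*d^2 - 144*d + r*(30*d - 12) + 48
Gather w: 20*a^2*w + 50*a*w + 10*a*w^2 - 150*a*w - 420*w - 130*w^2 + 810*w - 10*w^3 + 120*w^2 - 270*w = -10*w^3 + w^2*(10*a - 10) + w*(20*a^2 - 100*a + 120)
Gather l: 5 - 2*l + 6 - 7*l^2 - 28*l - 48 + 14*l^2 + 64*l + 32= 7*l^2 + 34*l - 5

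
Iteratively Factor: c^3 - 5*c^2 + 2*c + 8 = (c - 2)*(c^2 - 3*c - 4) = (c - 2)*(c + 1)*(c - 4)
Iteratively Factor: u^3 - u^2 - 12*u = (u + 3)*(u^2 - 4*u) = (u - 4)*(u + 3)*(u)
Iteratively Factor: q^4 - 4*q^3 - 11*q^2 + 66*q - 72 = (q - 3)*(q^3 - q^2 - 14*q + 24) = (q - 3)*(q + 4)*(q^2 - 5*q + 6) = (q - 3)^2*(q + 4)*(q - 2)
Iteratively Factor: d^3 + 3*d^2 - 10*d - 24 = (d + 4)*(d^2 - d - 6) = (d - 3)*(d + 4)*(d + 2)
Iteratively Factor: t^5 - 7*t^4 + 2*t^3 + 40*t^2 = (t - 4)*(t^4 - 3*t^3 - 10*t^2) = t*(t - 4)*(t^3 - 3*t^2 - 10*t) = t*(t - 5)*(t - 4)*(t^2 + 2*t) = t^2*(t - 5)*(t - 4)*(t + 2)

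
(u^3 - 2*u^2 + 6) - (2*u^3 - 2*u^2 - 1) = 7 - u^3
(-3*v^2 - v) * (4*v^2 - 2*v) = -12*v^4 + 2*v^3 + 2*v^2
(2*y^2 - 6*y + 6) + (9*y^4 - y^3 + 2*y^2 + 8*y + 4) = 9*y^4 - y^3 + 4*y^2 + 2*y + 10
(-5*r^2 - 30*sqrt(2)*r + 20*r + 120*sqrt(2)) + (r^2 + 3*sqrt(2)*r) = -4*r^2 - 27*sqrt(2)*r + 20*r + 120*sqrt(2)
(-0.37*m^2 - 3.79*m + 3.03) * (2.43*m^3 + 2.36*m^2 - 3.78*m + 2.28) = -0.8991*m^5 - 10.0829*m^4 - 0.1829*m^3 + 20.6334*m^2 - 20.0946*m + 6.9084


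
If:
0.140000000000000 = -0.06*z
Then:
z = -2.33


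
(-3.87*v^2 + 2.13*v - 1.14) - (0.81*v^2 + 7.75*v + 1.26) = -4.68*v^2 - 5.62*v - 2.4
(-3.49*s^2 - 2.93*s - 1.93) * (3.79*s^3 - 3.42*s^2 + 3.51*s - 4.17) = -13.2271*s^5 + 0.831099999999999*s^4 - 9.544*s^3 + 10.8696*s^2 + 5.4438*s + 8.0481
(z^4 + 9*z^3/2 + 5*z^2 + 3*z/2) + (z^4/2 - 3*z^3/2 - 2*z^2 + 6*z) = 3*z^4/2 + 3*z^3 + 3*z^2 + 15*z/2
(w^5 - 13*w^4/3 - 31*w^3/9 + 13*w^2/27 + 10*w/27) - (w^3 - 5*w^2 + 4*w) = w^5 - 13*w^4/3 - 40*w^3/9 + 148*w^2/27 - 98*w/27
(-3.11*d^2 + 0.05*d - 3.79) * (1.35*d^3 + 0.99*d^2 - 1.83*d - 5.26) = -4.1985*d^5 - 3.0114*d^4 + 0.6243*d^3 + 12.515*d^2 + 6.6727*d + 19.9354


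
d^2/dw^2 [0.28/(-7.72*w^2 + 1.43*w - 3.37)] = (33.375104*w^2 - 6.182176*w - 0.28*(15.44*w - 1.43)*(30.88*w - 2.86) + 14.569184)/(7.72*w^2 - 1.43*w + 3.37)^3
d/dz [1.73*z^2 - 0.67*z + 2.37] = 3.46*z - 0.67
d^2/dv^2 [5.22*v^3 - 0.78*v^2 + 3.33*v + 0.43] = 31.32*v - 1.56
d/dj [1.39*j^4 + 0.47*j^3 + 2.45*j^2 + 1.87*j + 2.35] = 5.56*j^3 + 1.41*j^2 + 4.9*j + 1.87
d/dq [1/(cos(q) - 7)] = sin(q)/(cos(q) - 7)^2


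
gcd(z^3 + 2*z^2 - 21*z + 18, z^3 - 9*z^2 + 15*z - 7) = z - 1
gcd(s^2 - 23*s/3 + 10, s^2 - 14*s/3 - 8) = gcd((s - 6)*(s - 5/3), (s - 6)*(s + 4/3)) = s - 6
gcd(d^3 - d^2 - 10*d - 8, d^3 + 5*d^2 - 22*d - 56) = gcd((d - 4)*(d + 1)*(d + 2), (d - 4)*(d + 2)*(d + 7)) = d^2 - 2*d - 8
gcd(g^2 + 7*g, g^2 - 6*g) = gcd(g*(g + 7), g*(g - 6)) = g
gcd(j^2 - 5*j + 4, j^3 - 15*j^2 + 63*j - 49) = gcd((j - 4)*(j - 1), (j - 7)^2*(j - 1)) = j - 1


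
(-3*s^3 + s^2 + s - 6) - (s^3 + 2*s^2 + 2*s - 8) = -4*s^3 - s^2 - s + 2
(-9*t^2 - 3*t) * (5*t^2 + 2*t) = -45*t^4 - 33*t^3 - 6*t^2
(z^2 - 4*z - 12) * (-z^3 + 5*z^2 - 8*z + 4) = -z^5 + 9*z^4 - 16*z^3 - 24*z^2 + 80*z - 48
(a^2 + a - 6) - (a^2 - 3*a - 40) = 4*a + 34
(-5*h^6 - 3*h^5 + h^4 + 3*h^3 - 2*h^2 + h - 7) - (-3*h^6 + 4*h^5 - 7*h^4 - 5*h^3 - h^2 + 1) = -2*h^6 - 7*h^5 + 8*h^4 + 8*h^3 - h^2 + h - 8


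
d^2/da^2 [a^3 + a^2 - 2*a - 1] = 6*a + 2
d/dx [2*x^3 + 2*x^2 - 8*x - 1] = 6*x^2 + 4*x - 8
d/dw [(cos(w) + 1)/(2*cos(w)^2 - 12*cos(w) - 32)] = (cos(w)^2 + 2*cos(w) + 10)*sin(w)/(2*(sin(w)^2 + 6*cos(w) + 15)^2)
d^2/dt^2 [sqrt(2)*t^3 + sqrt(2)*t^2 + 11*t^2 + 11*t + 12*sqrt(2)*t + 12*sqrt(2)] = 6*sqrt(2)*t + 2*sqrt(2) + 22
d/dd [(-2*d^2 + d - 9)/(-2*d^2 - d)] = (4*d^2 - 36*d - 9)/(d^2*(4*d^2 + 4*d + 1))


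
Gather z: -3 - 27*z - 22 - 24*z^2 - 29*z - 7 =-24*z^2 - 56*z - 32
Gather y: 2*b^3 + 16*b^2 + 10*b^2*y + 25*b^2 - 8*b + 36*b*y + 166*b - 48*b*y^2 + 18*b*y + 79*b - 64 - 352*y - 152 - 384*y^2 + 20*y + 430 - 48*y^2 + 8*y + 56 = 2*b^3 + 41*b^2 + 237*b + y^2*(-48*b - 432) + y*(10*b^2 + 54*b - 324) + 270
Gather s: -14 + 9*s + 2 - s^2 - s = -s^2 + 8*s - 12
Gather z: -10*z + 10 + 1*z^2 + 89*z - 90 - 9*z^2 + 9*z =-8*z^2 + 88*z - 80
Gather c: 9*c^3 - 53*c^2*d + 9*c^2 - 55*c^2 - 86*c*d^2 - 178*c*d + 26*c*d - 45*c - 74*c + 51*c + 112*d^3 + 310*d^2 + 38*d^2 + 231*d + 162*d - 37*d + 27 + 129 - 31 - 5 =9*c^3 + c^2*(-53*d - 46) + c*(-86*d^2 - 152*d - 68) + 112*d^3 + 348*d^2 + 356*d + 120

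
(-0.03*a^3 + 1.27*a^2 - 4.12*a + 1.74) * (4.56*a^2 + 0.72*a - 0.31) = -0.1368*a^5 + 5.7696*a^4 - 17.8635*a^3 + 4.5743*a^2 + 2.53*a - 0.5394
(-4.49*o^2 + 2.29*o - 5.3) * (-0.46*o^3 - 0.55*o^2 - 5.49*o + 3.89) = 2.0654*o^5 + 1.4161*o^4 + 25.8286*o^3 - 27.1232*o^2 + 38.0051*o - 20.617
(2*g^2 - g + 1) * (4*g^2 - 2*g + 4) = 8*g^4 - 8*g^3 + 14*g^2 - 6*g + 4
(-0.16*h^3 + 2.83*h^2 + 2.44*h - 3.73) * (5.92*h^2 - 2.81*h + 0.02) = -0.9472*h^5 + 17.2032*h^4 + 6.4893*h^3 - 28.8814*h^2 + 10.5301*h - 0.0746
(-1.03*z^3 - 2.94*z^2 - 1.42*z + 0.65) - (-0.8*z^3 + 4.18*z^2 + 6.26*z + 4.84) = -0.23*z^3 - 7.12*z^2 - 7.68*z - 4.19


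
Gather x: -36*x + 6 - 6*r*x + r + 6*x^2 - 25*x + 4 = r + 6*x^2 + x*(-6*r - 61) + 10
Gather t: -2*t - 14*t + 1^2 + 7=8 - 16*t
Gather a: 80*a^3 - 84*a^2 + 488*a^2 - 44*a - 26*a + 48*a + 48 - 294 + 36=80*a^3 + 404*a^2 - 22*a - 210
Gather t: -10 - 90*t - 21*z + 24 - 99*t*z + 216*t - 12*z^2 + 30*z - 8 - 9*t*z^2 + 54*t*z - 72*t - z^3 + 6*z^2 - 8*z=t*(-9*z^2 - 45*z + 54) - z^3 - 6*z^2 + z + 6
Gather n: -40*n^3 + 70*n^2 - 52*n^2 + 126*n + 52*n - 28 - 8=-40*n^3 + 18*n^2 + 178*n - 36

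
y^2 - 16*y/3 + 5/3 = (y - 5)*(y - 1/3)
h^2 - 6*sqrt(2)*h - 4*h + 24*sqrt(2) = (h - 4)*(h - 6*sqrt(2))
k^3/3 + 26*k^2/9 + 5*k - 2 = (k/3 + 1)*(k - 1/3)*(k + 6)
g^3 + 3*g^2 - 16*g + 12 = (g - 2)*(g - 1)*(g + 6)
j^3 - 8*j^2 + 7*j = j*(j - 7)*(j - 1)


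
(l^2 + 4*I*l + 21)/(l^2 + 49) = (l - 3*I)/(l - 7*I)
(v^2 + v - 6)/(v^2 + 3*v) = (v - 2)/v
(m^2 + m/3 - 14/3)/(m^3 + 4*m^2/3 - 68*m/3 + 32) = (3*m + 7)/(3*m^2 + 10*m - 48)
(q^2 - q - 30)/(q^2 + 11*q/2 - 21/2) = 2*(q^2 - q - 30)/(2*q^2 + 11*q - 21)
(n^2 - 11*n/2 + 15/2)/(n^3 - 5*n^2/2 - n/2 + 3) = (2*n^2 - 11*n + 15)/(2*n^3 - 5*n^2 - n + 6)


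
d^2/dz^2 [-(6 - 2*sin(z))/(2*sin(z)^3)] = (-4*sin(z)^3 + 27*sin(z)^2 + 6*sin(z) - 36)/sin(z)^5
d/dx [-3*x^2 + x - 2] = 1 - 6*x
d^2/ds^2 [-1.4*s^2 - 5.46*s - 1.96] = -2.80000000000000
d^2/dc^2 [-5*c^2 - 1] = -10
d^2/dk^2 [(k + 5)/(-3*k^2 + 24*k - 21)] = 2*(-4*(k - 4)^2*(k + 5) + 3*(k - 1)*(k^2 - 8*k + 7))/(3*(k^2 - 8*k + 7)^3)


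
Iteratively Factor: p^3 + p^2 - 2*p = (p + 2)*(p^2 - p) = p*(p + 2)*(p - 1)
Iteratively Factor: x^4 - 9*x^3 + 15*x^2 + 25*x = (x - 5)*(x^3 - 4*x^2 - 5*x) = x*(x - 5)*(x^2 - 4*x - 5) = x*(x - 5)^2*(x + 1)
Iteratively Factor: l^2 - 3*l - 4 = (l - 4)*(l + 1)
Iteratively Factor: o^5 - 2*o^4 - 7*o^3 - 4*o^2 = (o)*(o^4 - 2*o^3 - 7*o^2 - 4*o) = o*(o + 1)*(o^3 - 3*o^2 - 4*o) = o^2*(o + 1)*(o^2 - 3*o - 4) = o^2*(o + 1)^2*(o - 4)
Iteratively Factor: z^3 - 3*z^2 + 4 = (z + 1)*(z^2 - 4*z + 4) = (z - 2)*(z + 1)*(z - 2)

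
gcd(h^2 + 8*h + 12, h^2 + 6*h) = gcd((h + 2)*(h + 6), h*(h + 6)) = h + 6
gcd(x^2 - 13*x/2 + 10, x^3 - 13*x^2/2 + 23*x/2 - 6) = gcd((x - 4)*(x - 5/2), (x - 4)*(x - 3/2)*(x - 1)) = x - 4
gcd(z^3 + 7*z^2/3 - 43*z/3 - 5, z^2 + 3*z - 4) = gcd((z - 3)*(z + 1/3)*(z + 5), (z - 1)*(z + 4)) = 1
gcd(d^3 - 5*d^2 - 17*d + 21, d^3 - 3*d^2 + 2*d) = d - 1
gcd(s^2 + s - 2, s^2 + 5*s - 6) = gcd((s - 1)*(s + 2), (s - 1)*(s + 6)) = s - 1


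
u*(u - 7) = u^2 - 7*u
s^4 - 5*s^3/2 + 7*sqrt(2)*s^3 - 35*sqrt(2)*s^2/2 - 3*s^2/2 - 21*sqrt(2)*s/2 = s*(s - 3)*(s + 1/2)*(s + 7*sqrt(2))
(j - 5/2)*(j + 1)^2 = j^3 - j^2/2 - 4*j - 5/2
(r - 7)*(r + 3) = r^2 - 4*r - 21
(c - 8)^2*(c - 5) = c^3 - 21*c^2 + 144*c - 320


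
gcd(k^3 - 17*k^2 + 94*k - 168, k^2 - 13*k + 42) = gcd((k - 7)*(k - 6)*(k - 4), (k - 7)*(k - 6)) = k^2 - 13*k + 42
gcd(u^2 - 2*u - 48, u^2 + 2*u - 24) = u + 6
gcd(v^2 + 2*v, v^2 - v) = v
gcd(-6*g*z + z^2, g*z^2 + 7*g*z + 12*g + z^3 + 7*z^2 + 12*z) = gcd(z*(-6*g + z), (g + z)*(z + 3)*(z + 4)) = 1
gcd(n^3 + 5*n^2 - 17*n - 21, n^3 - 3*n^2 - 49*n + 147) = n^2 + 4*n - 21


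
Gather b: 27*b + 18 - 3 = 27*b + 15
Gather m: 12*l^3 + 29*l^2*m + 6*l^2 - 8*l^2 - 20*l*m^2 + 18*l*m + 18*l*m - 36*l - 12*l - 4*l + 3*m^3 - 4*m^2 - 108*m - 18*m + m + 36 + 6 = 12*l^3 - 2*l^2 - 52*l + 3*m^3 + m^2*(-20*l - 4) + m*(29*l^2 + 36*l - 125) + 42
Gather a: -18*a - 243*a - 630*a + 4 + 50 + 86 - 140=-891*a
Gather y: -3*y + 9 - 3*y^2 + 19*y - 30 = -3*y^2 + 16*y - 21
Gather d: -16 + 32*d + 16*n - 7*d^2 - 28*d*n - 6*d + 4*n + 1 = -7*d^2 + d*(26 - 28*n) + 20*n - 15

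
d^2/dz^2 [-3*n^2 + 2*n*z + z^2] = 2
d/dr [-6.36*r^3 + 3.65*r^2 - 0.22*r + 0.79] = -19.08*r^2 + 7.3*r - 0.22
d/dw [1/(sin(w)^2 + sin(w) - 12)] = -(2*sin(w) + 1)*cos(w)/(sin(w)^2 + sin(w) - 12)^2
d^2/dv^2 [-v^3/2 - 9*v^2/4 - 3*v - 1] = -3*v - 9/2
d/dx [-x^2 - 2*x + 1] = -2*x - 2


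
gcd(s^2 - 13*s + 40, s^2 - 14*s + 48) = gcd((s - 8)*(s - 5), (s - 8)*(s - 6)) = s - 8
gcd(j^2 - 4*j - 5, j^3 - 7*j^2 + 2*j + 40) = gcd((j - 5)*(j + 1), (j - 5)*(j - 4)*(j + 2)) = j - 5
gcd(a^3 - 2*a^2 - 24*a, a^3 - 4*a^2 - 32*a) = a^2 + 4*a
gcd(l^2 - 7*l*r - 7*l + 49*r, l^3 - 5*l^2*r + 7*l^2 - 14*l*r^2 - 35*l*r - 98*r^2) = -l + 7*r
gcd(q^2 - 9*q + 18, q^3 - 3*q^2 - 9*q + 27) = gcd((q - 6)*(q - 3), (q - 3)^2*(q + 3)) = q - 3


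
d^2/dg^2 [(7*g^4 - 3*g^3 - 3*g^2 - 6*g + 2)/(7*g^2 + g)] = 2*(343*g^6 + 147*g^5 + 21*g^4 - 276*g^3 + 294*g^2 + 42*g + 2)/(g^3*(343*g^3 + 147*g^2 + 21*g + 1))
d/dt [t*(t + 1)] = 2*t + 1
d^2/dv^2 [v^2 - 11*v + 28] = 2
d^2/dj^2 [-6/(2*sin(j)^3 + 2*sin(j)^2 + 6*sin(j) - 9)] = 12*(18*sin(j)^6 + 22*sin(j)^5 - 4*sin(j)^4 + 67*sin(j)^3 + 6*sin(j)^2 - 63*sin(j) - 54)/(2*sin(j)^3 + 2*sin(j)^2 + 6*sin(j) - 9)^3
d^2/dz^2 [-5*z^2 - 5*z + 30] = -10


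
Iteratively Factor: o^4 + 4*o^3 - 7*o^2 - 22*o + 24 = (o + 3)*(o^3 + o^2 - 10*o + 8) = (o + 3)*(o + 4)*(o^2 - 3*o + 2) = (o - 1)*(o + 3)*(o + 4)*(o - 2)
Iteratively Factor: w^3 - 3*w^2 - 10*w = (w - 5)*(w^2 + 2*w) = (w - 5)*(w + 2)*(w)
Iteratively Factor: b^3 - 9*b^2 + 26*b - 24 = (b - 3)*(b^2 - 6*b + 8) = (b - 3)*(b - 2)*(b - 4)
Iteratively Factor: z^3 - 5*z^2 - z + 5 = (z + 1)*(z^2 - 6*z + 5) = (z - 1)*(z + 1)*(z - 5)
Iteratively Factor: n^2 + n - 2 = (n - 1)*(n + 2)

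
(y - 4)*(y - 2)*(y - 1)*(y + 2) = y^4 - 5*y^3 + 20*y - 16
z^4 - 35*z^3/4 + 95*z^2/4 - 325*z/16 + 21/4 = (z - 4)*(z - 7/2)*(z - 3/4)*(z - 1/2)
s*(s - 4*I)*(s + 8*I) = s^3 + 4*I*s^2 + 32*s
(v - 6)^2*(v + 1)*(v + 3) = v^4 - 8*v^3 - 9*v^2 + 108*v + 108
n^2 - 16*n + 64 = (n - 8)^2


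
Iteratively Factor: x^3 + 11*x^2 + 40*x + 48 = (x + 3)*(x^2 + 8*x + 16) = (x + 3)*(x + 4)*(x + 4)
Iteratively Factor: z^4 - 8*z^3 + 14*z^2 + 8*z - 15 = (z - 1)*(z^3 - 7*z^2 + 7*z + 15) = (z - 5)*(z - 1)*(z^2 - 2*z - 3) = (z - 5)*(z - 3)*(z - 1)*(z + 1)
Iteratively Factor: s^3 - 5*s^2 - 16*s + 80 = (s + 4)*(s^2 - 9*s + 20) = (s - 5)*(s + 4)*(s - 4)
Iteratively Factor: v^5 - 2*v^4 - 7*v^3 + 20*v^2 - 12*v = (v - 1)*(v^4 - v^3 - 8*v^2 + 12*v) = (v - 2)*(v - 1)*(v^3 + v^2 - 6*v) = (v - 2)^2*(v - 1)*(v^2 + 3*v) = v*(v - 2)^2*(v - 1)*(v + 3)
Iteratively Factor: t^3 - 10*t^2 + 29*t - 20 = (t - 1)*(t^2 - 9*t + 20) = (t - 5)*(t - 1)*(t - 4)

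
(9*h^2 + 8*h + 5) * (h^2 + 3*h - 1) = 9*h^4 + 35*h^3 + 20*h^2 + 7*h - 5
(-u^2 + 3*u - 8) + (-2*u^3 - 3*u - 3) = -2*u^3 - u^2 - 11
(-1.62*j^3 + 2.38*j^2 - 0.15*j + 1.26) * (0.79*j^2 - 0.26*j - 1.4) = -1.2798*j^5 + 2.3014*j^4 + 1.5307*j^3 - 2.2976*j^2 - 0.1176*j - 1.764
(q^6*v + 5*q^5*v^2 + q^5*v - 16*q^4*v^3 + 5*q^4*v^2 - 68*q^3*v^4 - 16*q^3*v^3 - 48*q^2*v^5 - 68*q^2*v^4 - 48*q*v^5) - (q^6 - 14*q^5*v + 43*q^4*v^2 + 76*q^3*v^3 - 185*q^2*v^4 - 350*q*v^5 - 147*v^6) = q^6*v - q^6 + 5*q^5*v^2 + 15*q^5*v - 16*q^4*v^3 - 38*q^4*v^2 - 68*q^3*v^4 - 92*q^3*v^3 - 48*q^2*v^5 + 117*q^2*v^4 + 302*q*v^5 + 147*v^6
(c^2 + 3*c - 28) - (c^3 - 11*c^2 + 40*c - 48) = -c^3 + 12*c^2 - 37*c + 20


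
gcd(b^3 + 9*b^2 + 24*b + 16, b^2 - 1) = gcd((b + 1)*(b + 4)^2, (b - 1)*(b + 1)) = b + 1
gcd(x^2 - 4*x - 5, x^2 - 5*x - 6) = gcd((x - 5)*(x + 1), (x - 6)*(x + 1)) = x + 1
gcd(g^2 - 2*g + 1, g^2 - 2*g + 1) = g^2 - 2*g + 1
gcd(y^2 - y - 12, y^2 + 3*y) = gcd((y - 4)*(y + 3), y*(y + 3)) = y + 3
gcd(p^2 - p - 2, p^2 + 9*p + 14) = 1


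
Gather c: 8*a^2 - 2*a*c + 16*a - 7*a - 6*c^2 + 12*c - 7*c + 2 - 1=8*a^2 + 9*a - 6*c^2 + c*(5 - 2*a) + 1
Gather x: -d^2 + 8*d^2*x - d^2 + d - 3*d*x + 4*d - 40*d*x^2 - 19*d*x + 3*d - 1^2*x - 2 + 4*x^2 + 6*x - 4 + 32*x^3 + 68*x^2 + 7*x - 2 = -2*d^2 + 8*d + 32*x^3 + x^2*(72 - 40*d) + x*(8*d^2 - 22*d + 12) - 8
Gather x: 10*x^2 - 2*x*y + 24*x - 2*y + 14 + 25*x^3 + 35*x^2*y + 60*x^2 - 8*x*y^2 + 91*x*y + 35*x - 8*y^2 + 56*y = 25*x^3 + x^2*(35*y + 70) + x*(-8*y^2 + 89*y + 59) - 8*y^2 + 54*y + 14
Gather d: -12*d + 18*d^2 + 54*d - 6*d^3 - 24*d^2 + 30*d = -6*d^3 - 6*d^2 + 72*d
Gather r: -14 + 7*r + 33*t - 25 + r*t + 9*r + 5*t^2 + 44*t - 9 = r*(t + 16) + 5*t^2 + 77*t - 48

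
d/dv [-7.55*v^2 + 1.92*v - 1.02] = 1.92 - 15.1*v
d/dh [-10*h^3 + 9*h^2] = 6*h*(3 - 5*h)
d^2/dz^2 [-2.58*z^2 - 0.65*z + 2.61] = -5.16000000000000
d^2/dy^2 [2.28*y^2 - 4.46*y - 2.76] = 4.56000000000000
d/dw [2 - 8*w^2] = -16*w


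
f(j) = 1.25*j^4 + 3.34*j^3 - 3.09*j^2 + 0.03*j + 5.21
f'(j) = 5.0*j^3 + 10.02*j^2 - 6.18*j + 0.03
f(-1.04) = -0.46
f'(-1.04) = 11.67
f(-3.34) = 1.75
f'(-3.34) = -53.85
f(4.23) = 603.04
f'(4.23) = 531.61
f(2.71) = 116.49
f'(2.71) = 156.38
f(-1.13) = -1.55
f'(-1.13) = 12.59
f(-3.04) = -10.51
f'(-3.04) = -29.05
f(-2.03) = -14.30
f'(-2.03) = 12.04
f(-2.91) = -13.71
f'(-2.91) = -20.35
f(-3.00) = -11.62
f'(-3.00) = -26.25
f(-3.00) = -11.62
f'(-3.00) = -26.25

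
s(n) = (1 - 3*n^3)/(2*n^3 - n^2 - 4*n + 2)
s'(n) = -9*n^2/(2*n^3 - n^2 - 4*n + 2) + (1 - 3*n^3)*(-6*n^2 + 2*n + 4)/(2*n^3 - n^2 - 4*n + 2)^2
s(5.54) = -1.76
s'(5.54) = 0.07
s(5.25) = -1.78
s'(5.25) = 0.09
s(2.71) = -2.49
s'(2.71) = 0.85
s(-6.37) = -1.46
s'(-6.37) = -0.01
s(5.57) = -1.76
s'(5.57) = 0.07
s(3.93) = -1.96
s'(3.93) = 0.21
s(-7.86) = -1.46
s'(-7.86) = -0.00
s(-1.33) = 9.53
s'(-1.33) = -123.27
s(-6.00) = -1.47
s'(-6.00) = -0.01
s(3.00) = -2.29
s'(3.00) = 0.56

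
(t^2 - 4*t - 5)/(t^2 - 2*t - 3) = (t - 5)/(t - 3)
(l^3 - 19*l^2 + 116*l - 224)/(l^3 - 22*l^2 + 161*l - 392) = (l - 4)/(l - 7)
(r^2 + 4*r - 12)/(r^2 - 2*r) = (r + 6)/r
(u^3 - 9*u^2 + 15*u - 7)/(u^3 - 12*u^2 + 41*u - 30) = (u^2 - 8*u + 7)/(u^2 - 11*u + 30)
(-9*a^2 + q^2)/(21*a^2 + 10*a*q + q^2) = (-3*a + q)/(7*a + q)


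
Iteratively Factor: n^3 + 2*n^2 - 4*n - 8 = (n + 2)*(n^2 - 4) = (n + 2)^2*(n - 2)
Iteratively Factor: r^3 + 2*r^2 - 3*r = (r - 1)*(r^2 + 3*r) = (r - 1)*(r + 3)*(r)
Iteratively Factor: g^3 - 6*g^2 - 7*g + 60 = (g + 3)*(g^2 - 9*g + 20) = (g - 4)*(g + 3)*(g - 5)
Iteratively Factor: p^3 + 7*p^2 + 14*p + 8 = (p + 4)*(p^2 + 3*p + 2) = (p + 1)*(p + 4)*(p + 2)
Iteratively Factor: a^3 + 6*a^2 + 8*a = (a + 4)*(a^2 + 2*a) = (a + 2)*(a + 4)*(a)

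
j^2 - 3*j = j*(j - 3)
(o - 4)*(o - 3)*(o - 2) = o^3 - 9*o^2 + 26*o - 24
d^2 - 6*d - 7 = (d - 7)*(d + 1)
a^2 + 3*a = a*(a + 3)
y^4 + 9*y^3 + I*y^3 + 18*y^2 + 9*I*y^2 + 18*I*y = y*(y + 3)*(y + 6)*(y + I)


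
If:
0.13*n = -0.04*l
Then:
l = -3.25*n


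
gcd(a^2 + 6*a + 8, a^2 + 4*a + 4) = a + 2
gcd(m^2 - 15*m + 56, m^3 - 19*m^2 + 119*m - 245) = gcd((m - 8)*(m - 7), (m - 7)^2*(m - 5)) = m - 7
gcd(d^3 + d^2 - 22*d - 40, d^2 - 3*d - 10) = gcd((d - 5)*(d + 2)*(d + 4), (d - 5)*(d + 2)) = d^2 - 3*d - 10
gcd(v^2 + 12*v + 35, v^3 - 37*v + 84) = v + 7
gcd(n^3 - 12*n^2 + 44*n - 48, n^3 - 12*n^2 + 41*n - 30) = n - 6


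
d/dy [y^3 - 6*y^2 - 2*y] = 3*y^2 - 12*y - 2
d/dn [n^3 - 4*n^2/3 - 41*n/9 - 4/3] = 3*n^2 - 8*n/3 - 41/9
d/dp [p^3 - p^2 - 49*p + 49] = 3*p^2 - 2*p - 49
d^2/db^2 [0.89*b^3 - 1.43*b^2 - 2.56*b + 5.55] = 5.34*b - 2.86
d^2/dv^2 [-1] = 0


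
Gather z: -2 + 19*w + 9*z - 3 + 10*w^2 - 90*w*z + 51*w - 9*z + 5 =10*w^2 - 90*w*z + 70*w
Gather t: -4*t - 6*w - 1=-4*t - 6*w - 1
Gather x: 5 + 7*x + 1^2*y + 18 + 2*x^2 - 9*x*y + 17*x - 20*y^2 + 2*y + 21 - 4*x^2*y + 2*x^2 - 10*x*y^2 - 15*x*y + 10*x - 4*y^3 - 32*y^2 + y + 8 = x^2*(4 - 4*y) + x*(-10*y^2 - 24*y + 34) - 4*y^3 - 52*y^2 + 4*y + 52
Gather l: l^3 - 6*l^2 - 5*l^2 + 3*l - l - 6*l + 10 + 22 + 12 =l^3 - 11*l^2 - 4*l + 44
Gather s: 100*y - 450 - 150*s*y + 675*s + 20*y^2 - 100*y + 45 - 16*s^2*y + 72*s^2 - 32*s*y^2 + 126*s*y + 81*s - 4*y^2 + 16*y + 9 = s^2*(72 - 16*y) + s*(-32*y^2 - 24*y + 756) + 16*y^2 + 16*y - 396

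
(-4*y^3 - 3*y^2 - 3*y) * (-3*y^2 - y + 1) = 12*y^5 + 13*y^4 + 8*y^3 - 3*y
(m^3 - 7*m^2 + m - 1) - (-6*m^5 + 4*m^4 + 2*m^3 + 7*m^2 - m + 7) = 6*m^5 - 4*m^4 - m^3 - 14*m^2 + 2*m - 8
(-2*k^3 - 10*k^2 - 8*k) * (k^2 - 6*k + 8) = -2*k^5 + 2*k^4 + 36*k^3 - 32*k^2 - 64*k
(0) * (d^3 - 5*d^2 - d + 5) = 0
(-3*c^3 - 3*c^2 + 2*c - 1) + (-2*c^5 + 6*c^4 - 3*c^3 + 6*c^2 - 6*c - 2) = -2*c^5 + 6*c^4 - 6*c^3 + 3*c^2 - 4*c - 3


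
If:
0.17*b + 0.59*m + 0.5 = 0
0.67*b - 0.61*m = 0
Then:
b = -0.61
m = -0.67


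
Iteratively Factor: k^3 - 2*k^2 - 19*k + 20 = (k - 5)*(k^2 + 3*k - 4) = (k - 5)*(k + 4)*(k - 1)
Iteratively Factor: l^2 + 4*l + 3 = (l + 1)*(l + 3)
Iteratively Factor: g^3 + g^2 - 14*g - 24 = (g - 4)*(g^2 + 5*g + 6) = (g - 4)*(g + 3)*(g + 2)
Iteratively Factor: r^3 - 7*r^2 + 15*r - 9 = (r - 1)*(r^2 - 6*r + 9) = (r - 3)*(r - 1)*(r - 3)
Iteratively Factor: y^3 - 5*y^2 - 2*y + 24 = (y - 3)*(y^2 - 2*y - 8) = (y - 3)*(y + 2)*(y - 4)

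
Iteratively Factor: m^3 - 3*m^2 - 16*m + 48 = (m - 4)*(m^2 + m - 12) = (m - 4)*(m + 4)*(m - 3)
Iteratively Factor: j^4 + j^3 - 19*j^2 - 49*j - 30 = (j + 2)*(j^3 - j^2 - 17*j - 15) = (j + 1)*(j + 2)*(j^2 - 2*j - 15) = (j - 5)*(j + 1)*(j + 2)*(j + 3)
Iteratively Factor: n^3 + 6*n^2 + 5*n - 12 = (n - 1)*(n^2 + 7*n + 12) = (n - 1)*(n + 4)*(n + 3)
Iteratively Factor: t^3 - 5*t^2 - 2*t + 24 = (t + 2)*(t^2 - 7*t + 12) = (t - 4)*(t + 2)*(t - 3)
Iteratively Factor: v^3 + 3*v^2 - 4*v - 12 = (v + 3)*(v^2 - 4) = (v + 2)*(v + 3)*(v - 2)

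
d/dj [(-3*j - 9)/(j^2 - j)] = 3*(j^2 + 6*j - 3)/(j^2*(j^2 - 2*j + 1))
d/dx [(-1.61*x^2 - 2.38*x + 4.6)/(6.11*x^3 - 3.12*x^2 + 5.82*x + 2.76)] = (9.8371*x^4 + 29.0836*x^3 - 101.1138*x^2 + 19.8168*x - 33.3408)/(37.3321*x^6 - 38.1264*x^5 + 80.8548*x^4 - 2.5896*x^3 + 16.65*x^2 + 32.1264*x + 7.6176)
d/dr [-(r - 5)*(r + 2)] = 3 - 2*r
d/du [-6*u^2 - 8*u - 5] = -12*u - 8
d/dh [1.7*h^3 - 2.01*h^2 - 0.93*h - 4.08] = 5.1*h^2 - 4.02*h - 0.93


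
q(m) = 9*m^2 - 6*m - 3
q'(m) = 18*m - 6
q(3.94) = 113.07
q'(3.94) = 64.92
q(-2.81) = 84.92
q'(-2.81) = -56.58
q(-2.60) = 73.44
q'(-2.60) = -52.80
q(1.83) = 16.16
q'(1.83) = 26.94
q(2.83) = 52.10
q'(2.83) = 44.94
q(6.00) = 285.00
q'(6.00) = 102.00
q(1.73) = 13.56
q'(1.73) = 25.14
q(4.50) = 152.25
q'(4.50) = 75.00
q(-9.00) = 780.00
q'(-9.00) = -168.00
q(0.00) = -3.00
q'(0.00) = -6.00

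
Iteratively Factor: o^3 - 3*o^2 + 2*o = (o - 1)*(o^2 - 2*o) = (o - 2)*(o - 1)*(o)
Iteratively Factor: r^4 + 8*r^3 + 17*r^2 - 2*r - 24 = (r + 4)*(r^3 + 4*r^2 + r - 6) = (r - 1)*(r + 4)*(r^2 + 5*r + 6) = (r - 1)*(r + 2)*(r + 4)*(r + 3)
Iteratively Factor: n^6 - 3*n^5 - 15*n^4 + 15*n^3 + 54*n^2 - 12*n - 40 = (n + 2)*(n^5 - 5*n^4 - 5*n^3 + 25*n^2 + 4*n - 20) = (n - 2)*(n + 2)*(n^4 - 3*n^3 - 11*n^2 + 3*n + 10) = (n - 5)*(n - 2)*(n + 2)*(n^3 + 2*n^2 - n - 2) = (n - 5)*(n - 2)*(n - 1)*(n + 2)*(n^2 + 3*n + 2) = (n - 5)*(n - 2)*(n - 1)*(n + 2)^2*(n + 1)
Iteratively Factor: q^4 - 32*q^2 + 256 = (q - 4)*(q^3 + 4*q^2 - 16*q - 64) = (q - 4)*(q + 4)*(q^2 - 16) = (q - 4)*(q + 4)^2*(q - 4)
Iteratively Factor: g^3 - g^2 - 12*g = (g + 3)*(g^2 - 4*g) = (g - 4)*(g + 3)*(g)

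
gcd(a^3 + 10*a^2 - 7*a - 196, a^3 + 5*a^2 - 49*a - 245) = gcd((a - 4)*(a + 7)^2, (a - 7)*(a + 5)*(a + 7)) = a + 7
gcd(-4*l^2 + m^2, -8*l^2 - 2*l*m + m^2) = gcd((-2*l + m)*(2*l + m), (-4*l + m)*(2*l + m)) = 2*l + m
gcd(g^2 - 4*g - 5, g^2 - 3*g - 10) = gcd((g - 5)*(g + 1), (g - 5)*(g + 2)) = g - 5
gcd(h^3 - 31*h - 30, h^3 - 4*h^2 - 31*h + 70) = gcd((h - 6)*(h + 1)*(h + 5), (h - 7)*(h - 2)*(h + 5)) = h + 5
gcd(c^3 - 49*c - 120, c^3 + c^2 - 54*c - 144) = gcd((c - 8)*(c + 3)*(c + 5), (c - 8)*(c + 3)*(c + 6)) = c^2 - 5*c - 24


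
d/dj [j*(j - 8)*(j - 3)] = 3*j^2 - 22*j + 24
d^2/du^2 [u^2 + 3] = 2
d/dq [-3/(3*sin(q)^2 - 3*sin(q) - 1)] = 9*(2*sin(q) - 1)*cos(q)/(-3*sin(q)^2 + 3*sin(q) + 1)^2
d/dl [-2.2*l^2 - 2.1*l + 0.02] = -4.4*l - 2.1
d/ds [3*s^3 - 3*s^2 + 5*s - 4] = 9*s^2 - 6*s + 5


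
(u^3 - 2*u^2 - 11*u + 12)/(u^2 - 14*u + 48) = (u^3 - 2*u^2 - 11*u + 12)/(u^2 - 14*u + 48)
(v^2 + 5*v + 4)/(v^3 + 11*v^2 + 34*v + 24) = 1/(v + 6)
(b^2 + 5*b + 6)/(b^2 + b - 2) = (b + 3)/(b - 1)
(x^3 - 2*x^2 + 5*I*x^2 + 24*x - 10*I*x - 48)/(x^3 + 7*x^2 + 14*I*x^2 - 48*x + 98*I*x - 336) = (x^2 - x*(2 + 3*I) + 6*I)/(x^2 + x*(7 + 6*I) + 42*I)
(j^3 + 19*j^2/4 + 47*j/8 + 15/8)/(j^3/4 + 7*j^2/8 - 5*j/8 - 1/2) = (4*j^2 + 17*j + 15)/(j^2 + 3*j - 4)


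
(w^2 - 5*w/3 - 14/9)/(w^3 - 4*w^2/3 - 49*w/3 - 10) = (w - 7/3)/(w^2 - 2*w - 15)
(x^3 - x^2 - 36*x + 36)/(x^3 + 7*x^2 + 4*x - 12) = (x - 6)/(x + 2)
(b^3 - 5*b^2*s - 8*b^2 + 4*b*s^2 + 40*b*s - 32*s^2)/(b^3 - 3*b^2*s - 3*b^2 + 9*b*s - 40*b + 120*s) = (-b^2 + 5*b*s - 4*s^2)/(-b^2 + 3*b*s - 5*b + 15*s)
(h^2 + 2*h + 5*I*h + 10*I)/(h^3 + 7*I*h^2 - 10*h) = (h + 2)/(h*(h + 2*I))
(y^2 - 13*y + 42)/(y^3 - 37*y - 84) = (y - 6)/(y^2 + 7*y + 12)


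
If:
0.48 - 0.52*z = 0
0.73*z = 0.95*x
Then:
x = 0.71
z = 0.92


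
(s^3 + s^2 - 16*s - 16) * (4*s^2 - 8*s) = 4*s^5 - 4*s^4 - 72*s^3 + 64*s^2 + 128*s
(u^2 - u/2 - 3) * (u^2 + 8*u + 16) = u^4 + 15*u^3/2 + 9*u^2 - 32*u - 48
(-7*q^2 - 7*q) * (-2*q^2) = 14*q^4 + 14*q^3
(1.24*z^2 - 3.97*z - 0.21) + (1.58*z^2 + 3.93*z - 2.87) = 2.82*z^2 - 0.04*z - 3.08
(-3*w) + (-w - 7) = -4*w - 7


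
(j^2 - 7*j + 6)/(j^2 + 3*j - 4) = (j - 6)/(j + 4)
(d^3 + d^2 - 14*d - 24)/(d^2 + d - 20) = (d^2 + 5*d + 6)/(d + 5)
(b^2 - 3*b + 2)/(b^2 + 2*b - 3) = (b - 2)/(b + 3)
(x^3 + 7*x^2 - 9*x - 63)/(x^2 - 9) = x + 7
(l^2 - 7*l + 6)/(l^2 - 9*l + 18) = (l - 1)/(l - 3)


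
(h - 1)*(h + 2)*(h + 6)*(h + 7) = h^4 + 14*h^3 + 53*h^2 + 16*h - 84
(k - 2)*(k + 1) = k^2 - k - 2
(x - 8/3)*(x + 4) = x^2 + 4*x/3 - 32/3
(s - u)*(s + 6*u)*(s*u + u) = s^3*u + 5*s^2*u^2 + s^2*u - 6*s*u^3 + 5*s*u^2 - 6*u^3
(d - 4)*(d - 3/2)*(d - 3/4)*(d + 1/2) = d^4 - 23*d^3/4 + 7*d^2 + 9*d/16 - 9/4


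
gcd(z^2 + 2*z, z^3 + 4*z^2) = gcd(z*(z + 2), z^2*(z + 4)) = z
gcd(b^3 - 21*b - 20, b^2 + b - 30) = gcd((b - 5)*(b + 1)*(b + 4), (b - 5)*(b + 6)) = b - 5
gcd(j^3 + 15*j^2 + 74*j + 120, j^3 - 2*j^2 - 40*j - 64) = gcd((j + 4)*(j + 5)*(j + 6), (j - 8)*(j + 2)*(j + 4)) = j + 4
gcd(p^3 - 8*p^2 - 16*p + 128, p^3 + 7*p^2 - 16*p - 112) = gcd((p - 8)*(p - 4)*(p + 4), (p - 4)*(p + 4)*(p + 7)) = p^2 - 16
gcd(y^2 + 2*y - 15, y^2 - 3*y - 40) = y + 5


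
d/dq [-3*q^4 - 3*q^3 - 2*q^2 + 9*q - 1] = -12*q^3 - 9*q^2 - 4*q + 9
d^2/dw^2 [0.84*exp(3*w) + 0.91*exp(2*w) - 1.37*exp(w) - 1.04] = (7.56*exp(2*w) + 3.64*exp(w) - 1.37)*exp(w)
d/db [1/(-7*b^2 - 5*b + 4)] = (14*b + 5)/(7*b^2 + 5*b - 4)^2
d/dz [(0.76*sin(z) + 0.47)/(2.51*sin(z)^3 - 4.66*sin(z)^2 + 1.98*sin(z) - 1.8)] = (-3.8152*sin(z)^3 + 0.00250000000000083*sin(z)^2 + 4.3804*sin(z) - 2.2986)*cos(z)/(6.3001*sin(z)^6 - 23.3932*sin(z)^5 + 31.6552*sin(z)^4 - 27.4896*sin(z)^3 + 20.6964*sin(z)^2 - 7.128*sin(z) + 3.24)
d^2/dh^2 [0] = 0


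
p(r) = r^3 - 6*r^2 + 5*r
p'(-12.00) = 581.00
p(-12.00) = -2652.00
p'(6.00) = 41.00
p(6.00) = 30.00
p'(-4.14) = 106.10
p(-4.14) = -194.50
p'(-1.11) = 22.02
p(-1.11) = -14.31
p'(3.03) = -3.82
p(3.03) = -12.12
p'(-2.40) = 51.08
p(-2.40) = -60.38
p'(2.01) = -7.00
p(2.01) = -6.07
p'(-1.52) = 30.17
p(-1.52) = -24.97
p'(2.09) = -6.98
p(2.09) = -6.63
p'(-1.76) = 35.41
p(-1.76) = -32.84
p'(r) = 3*r^2 - 12*r + 5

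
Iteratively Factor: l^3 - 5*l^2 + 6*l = (l - 2)*(l^2 - 3*l) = (l - 3)*(l - 2)*(l)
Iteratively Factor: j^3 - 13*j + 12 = (j + 4)*(j^2 - 4*j + 3) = (j - 1)*(j + 4)*(j - 3)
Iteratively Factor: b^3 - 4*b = (b + 2)*(b^2 - 2*b) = b*(b + 2)*(b - 2)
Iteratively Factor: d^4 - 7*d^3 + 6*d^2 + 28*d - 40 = (d - 2)*(d^3 - 5*d^2 - 4*d + 20) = (d - 2)^2*(d^2 - 3*d - 10) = (d - 5)*(d - 2)^2*(d + 2)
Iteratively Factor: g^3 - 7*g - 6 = (g + 1)*(g^2 - g - 6) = (g - 3)*(g + 1)*(g + 2)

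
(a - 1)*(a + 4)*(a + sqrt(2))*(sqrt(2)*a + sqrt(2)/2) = sqrt(2)*a^4 + 2*a^3 + 7*sqrt(2)*a^3/2 - 5*sqrt(2)*a^2/2 + 7*a^2 - 5*a - 2*sqrt(2)*a - 4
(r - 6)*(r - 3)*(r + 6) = r^3 - 3*r^2 - 36*r + 108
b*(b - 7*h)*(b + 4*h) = b^3 - 3*b^2*h - 28*b*h^2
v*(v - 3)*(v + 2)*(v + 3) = v^4 + 2*v^3 - 9*v^2 - 18*v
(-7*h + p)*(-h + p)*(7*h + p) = 49*h^3 - 49*h^2*p - h*p^2 + p^3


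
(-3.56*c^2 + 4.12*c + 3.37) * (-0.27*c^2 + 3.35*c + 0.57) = 0.9612*c^4 - 13.0384*c^3 + 10.8629*c^2 + 13.6379*c + 1.9209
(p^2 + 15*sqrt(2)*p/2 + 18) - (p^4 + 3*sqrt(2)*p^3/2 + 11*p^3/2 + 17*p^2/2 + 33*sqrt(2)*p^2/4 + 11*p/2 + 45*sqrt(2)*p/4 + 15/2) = -p^4 - 11*p^3/2 - 3*sqrt(2)*p^3/2 - 33*sqrt(2)*p^2/4 - 15*p^2/2 - 11*p/2 - 15*sqrt(2)*p/4 + 21/2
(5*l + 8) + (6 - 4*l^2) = -4*l^2 + 5*l + 14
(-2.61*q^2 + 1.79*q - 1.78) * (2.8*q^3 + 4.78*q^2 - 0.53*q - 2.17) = -7.308*q^5 - 7.4638*q^4 + 4.9555*q^3 - 3.7934*q^2 - 2.9409*q + 3.8626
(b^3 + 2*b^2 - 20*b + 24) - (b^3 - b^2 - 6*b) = 3*b^2 - 14*b + 24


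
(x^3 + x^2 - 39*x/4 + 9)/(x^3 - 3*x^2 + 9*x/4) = (x + 4)/x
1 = 1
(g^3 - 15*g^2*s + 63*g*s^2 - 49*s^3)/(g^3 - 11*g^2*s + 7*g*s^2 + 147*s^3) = (g - s)/(g + 3*s)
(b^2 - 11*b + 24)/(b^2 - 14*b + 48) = (b - 3)/(b - 6)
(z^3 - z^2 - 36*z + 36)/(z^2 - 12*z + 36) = (z^2 + 5*z - 6)/(z - 6)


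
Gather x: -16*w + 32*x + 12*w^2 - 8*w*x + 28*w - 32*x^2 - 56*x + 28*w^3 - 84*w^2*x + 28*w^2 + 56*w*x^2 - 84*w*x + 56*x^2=28*w^3 + 40*w^2 + 12*w + x^2*(56*w + 24) + x*(-84*w^2 - 92*w - 24)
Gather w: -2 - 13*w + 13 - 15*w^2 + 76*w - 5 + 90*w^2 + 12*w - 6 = 75*w^2 + 75*w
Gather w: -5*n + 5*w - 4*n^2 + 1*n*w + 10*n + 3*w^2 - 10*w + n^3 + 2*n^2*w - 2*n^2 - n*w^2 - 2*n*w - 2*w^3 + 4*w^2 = n^3 - 6*n^2 + 5*n - 2*w^3 + w^2*(7 - n) + w*(2*n^2 - n - 5)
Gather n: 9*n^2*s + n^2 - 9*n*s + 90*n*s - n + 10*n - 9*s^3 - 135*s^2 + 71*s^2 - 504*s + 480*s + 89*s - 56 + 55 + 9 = n^2*(9*s + 1) + n*(81*s + 9) - 9*s^3 - 64*s^2 + 65*s + 8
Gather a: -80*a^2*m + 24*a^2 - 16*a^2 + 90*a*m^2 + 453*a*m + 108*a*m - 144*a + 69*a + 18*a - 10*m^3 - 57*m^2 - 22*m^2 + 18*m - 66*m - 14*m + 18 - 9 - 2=a^2*(8 - 80*m) + a*(90*m^2 + 561*m - 57) - 10*m^3 - 79*m^2 - 62*m + 7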